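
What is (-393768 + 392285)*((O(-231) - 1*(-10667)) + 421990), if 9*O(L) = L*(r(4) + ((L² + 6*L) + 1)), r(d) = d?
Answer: 4010757187/3 ≈ 1.3369e+9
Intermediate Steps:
O(L) = L*(5 + L² + 6*L)/9 (O(L) = (L*(4 + ((L² + 6*L) + 1)))/9 = (L*(4 + (1 + L² + 6*L)))/9 = (L*(5 + L² + 6*L))/9 = L*(5 + L² + 6*L)/9)
(-393768 + 392285)*((O(-231) - 1*(-10667)) + 421990) = (-393768 + 392285)*(((⅑)*(-231)*(5 + (-231)² + 6*(-231)) - 1*(-10667)) + 421990) = -1483*(((⅑)*(-231)*(5 + 53361 - 1386) + 10667) + 421990) = -1483*(((⅑)*(-231)*51980 + 10667) + 421990) = -1483*((-4002460/3 + 10667) + 421990) = -1483*(-3970459/3 + 421990) = -1483*(-2704489/3) = 4010757187/3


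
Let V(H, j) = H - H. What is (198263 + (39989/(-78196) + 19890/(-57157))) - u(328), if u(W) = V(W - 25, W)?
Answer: 886122480913323/4469448772 ≈ 1.9826e+5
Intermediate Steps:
V(H, j) = 0
u(W) = 0
(198263 + (39989/(-78196) + 19890/(-57157))) - u(328) = (198263 + (39989/(-78196) + 19890/(-57157))) - 1*0 = (198263 + (39989*(-1/78196) + 19890*(-1/57157))) + 0 = (198263 + (-39989/78196 - 19890/57157)) + 0 = (198263 - 3840969713/4469448772) + 0 = 886122480913323/4469448772 + 0 = 886122480913323/4469448772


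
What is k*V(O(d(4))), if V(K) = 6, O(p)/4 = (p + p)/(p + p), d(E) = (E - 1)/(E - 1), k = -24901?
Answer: -149406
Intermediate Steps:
d(E) = 1 (d(E) = (-1 + E)/(-1 + E) = 1)
O(p) = 4 (O(p) = 4*((p + p)/(p + p)) = 4*((2*p)/((2*p))) = 4*((2*p)*(1/(2*p))) = 4*1 = 4)
k*V(O(d(4))) = -24901*6 = -149406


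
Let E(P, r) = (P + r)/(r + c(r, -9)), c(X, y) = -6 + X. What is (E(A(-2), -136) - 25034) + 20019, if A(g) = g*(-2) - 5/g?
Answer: -2788081/556 ≈ -5014.5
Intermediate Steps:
A(g) = -5/g - 2*g (A(g) = -2*g - 5/g = -5/g - 2*g)
E(P, r) = (P + r)/(-6 + 2*r) (E(P, r) = (P + r)/(r + (-6 + r)) = (P + r)/(-6 + 2*r))
(E(A(-2), -136) - 25034) + 20019 = (((-5/(-2) - 2*(-2)) - 136)/(2*(-3 - 136)) - 25034) + 20019 = ((½)*((-5*(-½) + 4) - 136)/(-139) - 25034) + 20019 = ((½)*(-1/139)*((5/2 + 4) - 136) - 25034) + 20019 = ((½)*(-1/139)*(13/2 - 136) - 25034) + 20019 = ((½)*(-1/139)*(-259/2) - 25034) + 20019 = (259/556 - 25034) + 20019 = -13918645/556 + 20019 = -2788081/556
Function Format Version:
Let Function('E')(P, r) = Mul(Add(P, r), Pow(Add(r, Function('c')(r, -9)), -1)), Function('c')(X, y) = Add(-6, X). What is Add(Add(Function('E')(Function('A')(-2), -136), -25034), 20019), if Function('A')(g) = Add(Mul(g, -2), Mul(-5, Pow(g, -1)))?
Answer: Rational(-2788081, 556) ≈ -5014.5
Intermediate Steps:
Function('A')(g) = Add(Mul(-5, Pow(g, -1)), Mul(-2, g)) (Function('A')(g) = Add(Mul(-2, g), Mul(-5, Pow(g, -1))) = Add(Mul(-5, Pow(g, -1)), Mul(-2, g)))
Function('E')(P, r) = Mul(Pow(Add(-6, Mul(2, r)), -1), Add(P, r)) (Function('E')(P, r) = Mul(Add(P, r), Pow(Add(r, Add(-6, r)), -1)) = Mul(Add(P, r), Pow(Add(-6, Mul(2, r)), -1)) = Mul(Pow(Add(-6, Mul(2, r)), -1), Add(P, r)))
Add(Add(Function('E')(Function('A')(-2), -136), -25034), 20019) = Add(Add(Mul(Rational(1, 2), Pow(Add(-3, -136), -1), Add(Add(Mul(-5, Pow(-2, -1)), Mul(-2, -2)), -136)), -25034), 20019) = Add(Add(Mul(Rational(1, 2), Pow(-139, -1), Add(Add(Mul(-5, Rational(-1, 2)), 4), -136)), -25034), 20019) = Add(Add(Mul(Rational(1, 2), Rational(-1, 139), Add(Add(Rational(5, 2), 4), -136)), -25034), 20019) = Add(Add(Mul(Rational(1, 2), Rational(-1, 139), Add(Rational(13, 2), -136)), -25034), 20019) = Add(Add(Mul(Rational(1, 2), Rational(-1, 139), Rational(-259, 2)), -25034), 20019) = Add(Add(Rational(259, 556), -25034), 20019) = Add(Rational(-13918645, 556), 20019) = Rational(-2788081, 556)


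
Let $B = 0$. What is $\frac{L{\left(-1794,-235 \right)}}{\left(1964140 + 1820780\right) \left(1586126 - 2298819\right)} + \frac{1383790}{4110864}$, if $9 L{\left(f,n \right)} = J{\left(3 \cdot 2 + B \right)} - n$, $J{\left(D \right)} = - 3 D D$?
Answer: $\frac{349945700384552207}{1039593566717491860} \approx 0.33662$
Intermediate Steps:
$J{\left(D \right)} = - 3 D^{2}$
$L{\left(f,n \right)} = -12 - \frac{n}{9}$ ($L{\left(f,n \right)} = \frac{- 3 \left(3 \cdot 2 + 0\right)^{2} - n}{9} = \frac{- 3 \left(6 + 0\right)^{2} - n}{9} = \frac{- 3 \cdot 6^{2} - n}{9} = \frac{\left(-3\right) 36 - n}{9} = \frac{-108 - n}{9} = -12 - \frac{n}{9}$)
$\frac{L{\left(-1794,-235 \right)}}{\left(1964140 + 1820780\right) \left(1586126 - 2298819\right)} + \frac{1383790}{4110864} = \frac{-12 - - \frac{235}{9}}{\left(1964140 + 1820780\right) \left(1586126 - 2298819\right)} + \frac{1383790}{4110864} = \frac{-12 + \frac{235}{9}}{3784920 \left(-712693\right)} + 1383790 \cdot \frac{1}{4110864} = \frac{127}{9 \left(-2697485989560\right)} + \frac{691895}{2055432} = \frac{127}{9} \left(- \frac{1}{2697485989560}\right) + \frac{691895}{2055432} = - \frac{127}{24277373906040} + \frac{691895}{2055432} = \frac{349945700384552207}{1039593566717491860}$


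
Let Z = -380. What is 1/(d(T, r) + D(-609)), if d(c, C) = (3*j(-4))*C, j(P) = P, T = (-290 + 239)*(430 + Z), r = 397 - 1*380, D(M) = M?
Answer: -1/813 ≈ -0.0012300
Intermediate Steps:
r = 17 (r = 397 - 380 = 17)
T = -2550 (T = (-290 + 239)*(430 - 380) = -51*50 = -2550)
d(c, C) = -12*C (d(c, C) = (3*(-4))*C = -12*C)
1/(d(T, r) + D(-609)) = 1/(-12*17 - 609) = 1/(-204 - 609) = 1/(-813) = -1/813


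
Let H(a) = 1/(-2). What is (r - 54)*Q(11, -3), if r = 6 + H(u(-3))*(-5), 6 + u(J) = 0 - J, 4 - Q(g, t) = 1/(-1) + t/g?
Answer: -2639/11 ≈ -239.91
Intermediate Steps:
Q(g, t) = 5 - t/g (Q(g, t) = 4 - (1/(-1) + t/g) = 4 - (1*(-1) + t/g) = 4 - (-1 + t/g) = 4 + (1 - t/g) = 5 - t/g)
u(J) = -6 - J (u(J) = -6 + (0 - J) = -6 - J)
H(a) = -½
r = 17/2 (r = 6 - ½*(-5) = 6 + 5/2 = 17/2 ≈ 8.5000)
(r - 54)*Q(11, -3) = (17/2 - 54)*(5 - 1*(-3)/11) = -91*(5 - 1*(-3)*1/11)/2 = -91*(5 + 3/11)/2 = -91/2*58/11 = -2639/11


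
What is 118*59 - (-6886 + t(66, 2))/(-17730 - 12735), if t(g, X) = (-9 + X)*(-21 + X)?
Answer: 70696859/10155 ≈ 6961.8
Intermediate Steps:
t(g, X) = (-21 + X)*(-9 + X)
118*59 - (-6886 + t(66, 2))/(-17730 - 12735) = 118*59 - (-6886 + (189 + 2² - 30*2))/(-17730 - 12735) = 6962 - (-6886 + (189 + 4 - 60))/(-30465) = 6962 - (-6886 + 133)*(-1)/30465 = 6962 - (-6753)*(-1)/30465 = 6962 - 1*2251/10155 = 6962 - 2251/10155 = 70696859/10155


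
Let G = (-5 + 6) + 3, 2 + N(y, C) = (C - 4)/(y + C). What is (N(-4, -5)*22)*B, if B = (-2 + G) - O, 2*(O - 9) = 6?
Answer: 220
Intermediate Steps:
O = 12 (O = 9 + (½)*6 = 9 + 3 = 12)
N(y, C) = -2 + (-4 + C)/(C + y) (N(y, C) = -2 + (C - 4)/(y + C) = -2 + (-4 + C)/(C + y))
G = 4 (G = 1 + 3 = 4)
B = -10 (B = (-2 + 4) - 1*12 = 2 - 12 = -10)
(N(-4, -5)*22)*B = (((-4 - 1*(-5) - 2*(-4))/(-5 - 4))*22)*(-10) = (((-4 + 5 + 8)/(-9))*22)*(-10) = (-⅑*9*22)*(-10) = -1*22*(-10) = -22*(-10) = 220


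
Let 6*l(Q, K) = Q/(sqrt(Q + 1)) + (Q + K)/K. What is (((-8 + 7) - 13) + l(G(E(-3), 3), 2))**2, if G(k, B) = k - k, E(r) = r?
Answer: 6889/36 ≈ 191.36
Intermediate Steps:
G(k, B) = 0
l(Q, K) = Q/(6*sqrt(1 + Q)) + (K + Q)/(6*K) (l(Q, K) = (Q/(sqrt(Q + 1)) + (Q + K)/K)/6 = (Q/(sqrt(1 + Q)) + (K + Q)/K)/6 = (Q/sqrt(1 + Q) + (K + Q)/K)/6 = Q/(6*sqrt(1 + Q)) + (K + Q)/(6*K))
(((-8 + 7) - 13) + l(G(E(-3), 3), 2))**2 = (((-8 + 7) - 13) + (1/6 + (1/6)*0/2 + (1/6)*0/sqrt(1 + 0)))**2 = ((-1 - 13) + (1/6 + (1/6)*0*(1/2) + (1/6)*0/sqrt(1)))**2 = (-14 + (1/6 + 0 + (1/6)*0*1))**2 = (-14 + (1/6 + 0 + 0))**2 = (-14 + 1/6)**2 = (-83/6)**2 = 6889/36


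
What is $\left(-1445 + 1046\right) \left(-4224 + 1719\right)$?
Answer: $999495$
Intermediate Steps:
$\left(-1445 + 1046\right) \left(-4224 + 1719\right) = \left(-399\right) \left(-2505\right) = 999495$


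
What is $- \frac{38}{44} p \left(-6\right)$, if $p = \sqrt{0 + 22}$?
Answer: $\frac{57 \sqrt{22}}{11} \approx 24.305$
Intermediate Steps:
$p = \sqrt{22} \approx 4.6904$
$- \frac{38}{44} p \left(-6\right) = - \frac{38}{44} \sqrt{22} \left(-6\right) = \left(-38\right) \frac{1}{44} \sqrt{22} \left(-6\right) = - \frac{19 \sqrt{22}}{22} \left(-6\right) = \frac{57 \sqrt{22}}{11}$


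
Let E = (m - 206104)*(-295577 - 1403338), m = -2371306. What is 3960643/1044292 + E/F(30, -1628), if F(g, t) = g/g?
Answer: 4572746342349524443/1044292 ≈ 4.3788e+12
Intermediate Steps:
F(g, t) = 1
E = 4378800510150 (E = (-2371306 - 206104)*(-295577 - 1403338) = -2577410*(-1698915) = 4378800510150)
3960643/1044292 + E/F(30, -1628) = 3960643/1044292 + 4378800510150/1 = 3960643*(1/1044292) + 4378800510150*1 = 3960643/1044292 + 4378800510150 = 4572746342349524443/1044292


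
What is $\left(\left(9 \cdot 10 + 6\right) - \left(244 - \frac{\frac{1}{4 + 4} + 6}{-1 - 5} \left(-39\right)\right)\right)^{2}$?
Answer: $\frac{2996361}{256} \approx 11705.0$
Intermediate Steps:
$\left(\left(9 \cdot 10 + 6\right) - \left(244 - \frac{\frac{1}{4 + 4} + 6}{-1 - 5} \left(-39\right)\right)\right)^{2} = \left(\left(90 + 6\right) - \left(244 - \frac{\frac{1}{8} + 6}{-6} \left(-39\right)\right)\right)^{2} = \left(96 - \left(244 - \left(\frac{1}{8} + 6\right) \left(- \frac{1}{6}\right) \left(-39\right)\right)\right)^{2} = \left(96 - \left(244 - \frac{49}{8} \left(- \frac{1}{6}\right) \left(-39\right)\right)\right)^{2} = \left(96 - \left(244 - \left(- \frac{49}{48}\right) \left(-39\right)\right)\right)^{2} = \left(96 - \left(244 - \frac{637}{16}\right)\right)^{2} = \left(96 - \frac{3267}{16}\right)^{2} = \left(- \frac{1731}{16}\right)^{2} = \frac{2996361}{256}$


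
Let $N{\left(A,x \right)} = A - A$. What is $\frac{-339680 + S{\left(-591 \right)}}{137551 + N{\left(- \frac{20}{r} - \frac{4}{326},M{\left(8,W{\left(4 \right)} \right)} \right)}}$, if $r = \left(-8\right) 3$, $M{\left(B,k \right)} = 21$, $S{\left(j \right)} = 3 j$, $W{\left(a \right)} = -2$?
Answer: $- \frac{341453}{137551} \approx -2.4824$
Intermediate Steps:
$r = -24$
$N{\left(A,x \right)} = 0$
$\frac{-339680 + S{\left(-591 \right)}}{137551 + N{\left(- \frac{20}{r} - \frac{4}{326},M{\left(8,W{\left(4 \right)} \right)} \right)}} = \frac{-339680 + 3 \left(-591\right)}{137551 + 0} = \frac{-339680 - 1773}{137551} = \left(-341453\right) \frac{1}{137551} = - \frac{341453}{137551}$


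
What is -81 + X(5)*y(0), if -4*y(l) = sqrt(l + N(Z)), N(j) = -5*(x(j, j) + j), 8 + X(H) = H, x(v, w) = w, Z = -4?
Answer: -81 + 3*sqrt(10)/2 ≈ -76.257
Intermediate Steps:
X(H) = -8 + H
N(j) = -10*j (N(j) = -5*(j + j) = -10*j)
y(l) = -sqrt(40 + l)/4 (y(l) = -sqrt(l - 10*(-4))/4 = -sqrt(l + 40)/4 = -sqrt(40 + l)/4)
-81 + X(5)*y(0) = -81 + (-8 + 5)*(-sqrt(40 + 0)/4) = -81 - (-3)*sqrt(40)/4 = -81 - (-3)*2*sqrt(10)/4 = -81 - (-3)*sqrt(10)/2 = -81 + 3*sqrt(10)/2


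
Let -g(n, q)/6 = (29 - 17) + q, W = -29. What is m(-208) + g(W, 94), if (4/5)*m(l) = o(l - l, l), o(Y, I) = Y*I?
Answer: -636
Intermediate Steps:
o(Y, I) = I*Y
g(n, q) = -72 - 6*q (g(n, q) = -6*((29 - 17) + q) = -6*(12 + q) = -72 - 6*q)
m(l) = 0 (m(l) = 5*(l*(l - l))/4 = 5*(l*0)/4 = (5/4)*0 = 0)
m(-208) + g(W, 94) = 0 + (-72 - 6*94) = 0 + (-72 - 564) = 0 - 636 = -636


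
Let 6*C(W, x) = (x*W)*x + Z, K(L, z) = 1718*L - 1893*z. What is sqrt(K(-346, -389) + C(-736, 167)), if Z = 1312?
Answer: I*sqrt(3278883) ≈ 1810.8*I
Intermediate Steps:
K(L, z) = -1893*z + 1718*L
C(W, x) = 656/3 + W*x**2/6 (C(W, x) = ((x*W)*x + 1312)/6 = ((W*x)*x + 1312)/6 = (W*x**2 + 1312)/6 = (1312 + W*x**2)/6 = 656/3 + W*x**2/6)
sqrt(K(-346, -389) + C(-736, 167)) = sqrt((-1893*(-389) + 1718*(-346)) + (656/3 + (1/6)*(-736)*167**2)) = sqrt((736377 - 594428) + (656/3 + (1/6)*(-736)*27889)) = sqrt(141949 + (656/3 - 10263152/3)) = sqrt(141949 - 3420832) = sqrt(-3278883) = I*sqrt(3278883)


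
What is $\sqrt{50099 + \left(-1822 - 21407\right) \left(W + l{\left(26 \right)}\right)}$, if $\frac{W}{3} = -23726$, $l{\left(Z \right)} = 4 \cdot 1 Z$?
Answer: $\sqrt{1651028045} \approx 40633.0$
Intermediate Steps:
$l{\left(Z \right)} = 4 Z$
$W = -71178$ ($W = 3 \left(-23726\right) = -71178$)
$\sqrt{50099 + \left(-1822 - 21407\right) \left(W + l{\left(26 \right)}\right)} = \sqrt{50099 + \left(-1822 - 21407\right) \left(-71178 + 4 \cdot 26\right)} = \sqrt{50099 - 23229 \left(-71178 + 104\right)} = \sqrt{50099 - -1650977946} = \sqrt{50099 + 1650977946} = \sqrt{1651028045}$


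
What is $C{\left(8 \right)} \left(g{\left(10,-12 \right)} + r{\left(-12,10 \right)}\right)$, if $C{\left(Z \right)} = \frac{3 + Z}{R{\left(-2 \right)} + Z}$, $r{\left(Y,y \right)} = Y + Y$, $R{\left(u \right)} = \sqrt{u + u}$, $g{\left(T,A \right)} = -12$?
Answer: $- \frac{792}{17} + \frac{198 i}{17} \approx -46.588 + 11.647 i$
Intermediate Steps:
$R{\left(u \right)} = \sqrt{2} \sqrt{u}$ ($R{\left(u \right)} = \sqrt{2 u} = \sqrt{2} \sqrt{u}$)
$r{\left(Y,y \right)} = 2 Y$
$C{\left(Z \right)} = \frac{3 + Z}{Z + 2 i}$ ($C{\left(Z \right)} = \frac{3 + Z}{\sqrt{2} \sqrt{-2} + Z} = \frac{3 + Z}{\sqrt{2} i \sqrt{2} + Z} = \frac{3 + Z}{2 i + Z} = \frac{3 + Z}{Z + 2 i}$)
$C{\left(8 \right)} \left(g{\left(10,-12 \right)} + r{\left(-12,10 \right)}\right) = \frac{3 + 8}{8 + 2 i} \left(-12 + 2 \left(-12\right)\right) = \frac{8 - 2 i}{68} \cdot 11 \left(-12 - 24\right) = \frac{11 \left(8 - 2 i\right)}{68} \left(-36\right) = - \frac{99 \left(8 - 2 i\right)}{17}$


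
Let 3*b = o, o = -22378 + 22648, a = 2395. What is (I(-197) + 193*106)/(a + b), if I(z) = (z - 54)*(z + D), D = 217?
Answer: 15438/2485 ≈ 6.2125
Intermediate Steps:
I(z) = (-54 + z)*(217 + z) (I(z) = (z - 54)*(z + 217) = (-54 + z)*(217 + z))
o = 270
b = 90 (b = (⅓)*270 = 90)
(I(-197) + 193*106)/(a + b) = ((-11718 + (-197)² + 163*(-197)) + 193*106)/(2395 + 90) = ((-11718 + 38809 - 32111) + 20458)/2485 = (-5020 + 20458)*(1/2485) = 15438*(1/2485) = 15438/2485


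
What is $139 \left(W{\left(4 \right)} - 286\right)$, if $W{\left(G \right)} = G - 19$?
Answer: $-41839$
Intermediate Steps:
$W{\left(G \right)} = -19 + G$
$139 \left(W{\left(4 \right)} - 286\right) = 139 \left(\left(-19 + 4\right) - 286\right) = 139 \left(-15 - 286\right) = 139 \left(-301\right) = -41839$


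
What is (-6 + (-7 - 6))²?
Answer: 361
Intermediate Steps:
(-6 + (-7 - 6))² = (-6 - 13)² = (-19)² = 361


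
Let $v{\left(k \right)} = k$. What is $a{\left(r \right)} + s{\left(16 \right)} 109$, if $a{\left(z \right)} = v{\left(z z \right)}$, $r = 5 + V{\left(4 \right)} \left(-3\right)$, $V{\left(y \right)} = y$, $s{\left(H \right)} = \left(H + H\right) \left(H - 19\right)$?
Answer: $-10415$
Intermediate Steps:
$s{\left(H \right)} = 2 H \left(-19 + H\right)$
$r = -7$ ($r = 5 + 4 \left(-3\right) = 5 - 12 = -7$)
$a{\left(z \right)} = z^{2}$ ($a{\left(z \right)} = z z = z^{2}$)
$a{\left(r \right)} + s{\left(16 \right)} 109 = \left(-7\right)^{2} + 2 \cdot 16 \left(-19 + 16\right) 109 = 49 + 2 \cdot 16 \left(-3\right) 109 = 49 - 10464 = -10415$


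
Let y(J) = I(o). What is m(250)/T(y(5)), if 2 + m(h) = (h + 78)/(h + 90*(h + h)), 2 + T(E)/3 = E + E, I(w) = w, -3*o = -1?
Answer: 22543/45250 ≈ 0.49819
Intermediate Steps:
o = ⅓ (o = -⅓*(-1) = ⅓ ≈ 0.33333)
y(J) = ⅓
T(E) = -6 + 6*E (T(E) = -6 + 3*(E + E) = -6 + 3*(2*E) = -6 + 6*E)
m(h) = -2 + (78 + h)/(181*h) (m(h) = -2 + (h + 78)/(h + 90*(h + h)) = -2 + (78 + h)/(h + 90*(2*h)) = -2 + (78 + h)/(h + 180*h) = -2 + (78 + h)/((181*h)) = -2 + (78 + h)*(1/(181*h)) = -2 + (78 + h)/(181*h))
m(250)/T(y(5)) = ((1/181)*(78 - 361*250)/250)/(-6 + 6*(⅓)) = ((1/181)*(1/250)*(78 - 90250))/(-6 + 2) = ((1/181)*(1/250)*(-90172))/(-4) = -45086/22625*(-¼) = 22543/45250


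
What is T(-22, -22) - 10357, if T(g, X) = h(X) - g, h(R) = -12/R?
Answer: -113679/11 ≈ -10334.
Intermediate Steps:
T(g, X) = -g - 12/X (T(g, X) = -12/X - g = -g - 12/X)
T(-22, -22) - 10357 = (-1*(-22) - 12/(-22)) - 10357 = (22 - 12*(-1/22)) - 10357 = (22 + 6/11) - 10357 = 248/11 - 10357 = -113679/11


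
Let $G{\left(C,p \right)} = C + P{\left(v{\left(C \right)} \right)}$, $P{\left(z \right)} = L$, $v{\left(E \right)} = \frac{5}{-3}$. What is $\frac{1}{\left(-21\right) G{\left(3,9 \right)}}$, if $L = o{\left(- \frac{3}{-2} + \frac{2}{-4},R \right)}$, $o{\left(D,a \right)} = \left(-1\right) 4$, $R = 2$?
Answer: $\frac{1}{21} \approx 0.047619$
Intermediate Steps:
$v{\left(E \right)} = - \frac{5}{3}$ ($v{\left(E \right)} = 5 \left(- \frac{1}{3}\right) = - \frac{5}{3}$)
$o{\left(D,a \right)} = -4$
$L = -4$
$P{\left(z \right)} = -4$
$G{\left(C,p \right)} = -4 + C$ ($G{\left(C,p \right)} = C - 4 = -4 + C$)
$\frac{1}{\left(-21\right) G{\left(3,9 \right)}} = \frac{1}{\left(-21\right) \left(-4 + 3\right)} = \frac{1}{\left(-21\right) \left(-1\right)} = \frac{1}{21}$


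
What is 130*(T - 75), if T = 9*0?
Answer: -9750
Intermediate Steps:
T = 0
130*(T - 75) = 130*(0 - 75) = 130*(-75) = -9750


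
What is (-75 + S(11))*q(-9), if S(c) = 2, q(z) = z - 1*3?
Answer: 876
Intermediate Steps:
q(z) = -3 + z (q(z) = z - 3 = -3 + z)
(-75 + S(11))*q(-9) = (-75 + 2)*(-3 - 9) = -73*(-12) = 876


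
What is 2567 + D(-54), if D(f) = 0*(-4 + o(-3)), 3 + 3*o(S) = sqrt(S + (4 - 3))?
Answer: 2567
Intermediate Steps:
o(S) = -1 + sqrt(1 + S)/3 (o(S) = -1 + sqrt(S + (4 - 3))/3 = -1 + sqrt(S + 1)/3 = -1 + sqrt(1 + S)/3)
D(f) = 0 (D(f) = 0*(-4 + (-1 + sqrt(1 - 3)/3)) = 0*(-4 + (-1 + sqrt(-2)/3)) = 0*(-4 + (-1 + (I*sqrt(2))/3)) = 0*(-4 + (-1 + I*sqrt(2)/3)) = 0*(-5 + I*sqrt(2)/3) = 0)
2567 + D(-54) = 2567 + 0 = 2567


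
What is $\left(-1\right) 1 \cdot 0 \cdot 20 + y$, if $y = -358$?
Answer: $-358$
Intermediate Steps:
$\left(-1\right) 1 \cdot 0 \cdot 20 + y = \left(-1\right) 1 \cdot 0 \cdot 20 - 358 = \left(-1\right) 0 \cdot 20 - 358 = 0 \cdot 20 - 358 = 0 - 358 = -358$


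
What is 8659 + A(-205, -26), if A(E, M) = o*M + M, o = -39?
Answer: 9647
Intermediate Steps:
A(E, M) = -38*M (A(E, M) = -39*M + M = -38*M)
8659 + A(-205, -26) = 8659 - 38*(-26) = 8659 + 988 = 9647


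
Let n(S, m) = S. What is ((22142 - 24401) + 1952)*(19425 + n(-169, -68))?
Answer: -5911592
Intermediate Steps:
((22142 - 24401) + 1952)*(19425 + n(-169, -68)) = ((22142 - 24401) + 1952)*(19425 - 169) = (-2259 + 1952)*19256 = -307*19256 = -5911592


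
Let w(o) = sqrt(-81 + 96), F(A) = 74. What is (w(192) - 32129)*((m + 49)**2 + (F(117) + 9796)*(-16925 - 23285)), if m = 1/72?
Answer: 66101421390049711/5184 - 2057375622959*sqrt(15)/5184 ≈ 1.2750e+13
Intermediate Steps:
m = 1/72 ≈ 0.013889
w(o) = sqrt(15)
(w(192) - 32129)*((m + 49)**2 + (F(117) + 9796)*(-16925 - 23285)) = (sqrt(15) - 32129)*((1/72 + 49)**2 + (74 + 9796)*(-16925 - 23285)) = (-32129 + sqrt(15))*((3529/72)**2 + 9870*(-40210)) = (-32129 + sqrt(15))*(12453841/5184 - 396872700) = (-32129 + sqrt(15))*(-2057375622959/5184) = 66101421390049711/5184 - 2057375622959*sqrt(15)/5184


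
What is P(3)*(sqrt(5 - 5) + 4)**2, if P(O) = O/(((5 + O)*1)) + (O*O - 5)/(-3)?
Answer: -46/3 ≈ -15.333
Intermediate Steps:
P(O) = 5/3 - O**2/3 + O/(5 + O) (P(O) = O/(5 + O) + (O**2 - 5)*(-1/3) = O/(5 + O) + (-5 + O**2)*(-1/3) = O/(5 + O) + (5/3 - O**2/3) = 5/3 - O**2/3 + O/(5 + O))
P(3)*(sqrt(5 - 5) + 4)**2 = ((25 - 1*3**3 - 5*3**2 + 8*3)/(3*(5 + 3)))*(sqrt(5 - 5) + 4)**2 = ((1/3)*(25 - 1*27 - 5*9 + 24)/8)*(sqrt(0) + 4)**2 = ((1/3)*(1/8)*(25 - 27 - 45 + 24))*(0 + 4)**2 = ((1/3)*(1/8)*(-23))*4**2 = -23/24*16 = -46/3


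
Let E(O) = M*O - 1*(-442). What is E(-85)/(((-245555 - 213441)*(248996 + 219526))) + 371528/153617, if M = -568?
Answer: 39948493170525031/16517646719094852 ≈ 2.4185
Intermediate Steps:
E(O) = 442 - 568*O (E(O) = -568*O - 1*(-442) = -568*O + 442 = 442 - 568*O)
E(-85)/(((-245555 - 213441)*(248996 + 219526))) + 371528/153617 = (442 - 568*(-85))/(((-245555 - 213441)*(248996 + 219526))) + 371528/153617 = (442 + 48280)/((-458996*468522)) + 371528*(1/153617) = 48722/(-215049723912) + 371528/153617 = 48722*(-1/215049723912) + 371528/153617 = -24361/107524861956 + 371528/153617 = 39948493170525031/16517646719094852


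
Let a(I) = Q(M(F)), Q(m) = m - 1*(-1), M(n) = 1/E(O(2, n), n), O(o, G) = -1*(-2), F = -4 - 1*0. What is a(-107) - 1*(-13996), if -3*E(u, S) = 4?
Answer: 55985/4 ≈ 13996.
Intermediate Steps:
F = -4 (F = -4 + 0 = -4)
O(o, G) = 2
E(u, S) = -4/3 (E(u, S) = -⅓*4 = -4/3)
M(n) = -¾ (M(n) = 1/(-4/3) = -¾)
Q(m) = 1 + m (Q(m) = m + 1 = 1 + m)
a(I) = ¼ (a(I) = 1 - ¾ = ¼)
a(-107) - 1*(-13996) = ¼ - 1*(-13996) = ¼ + 13996 = 55985/4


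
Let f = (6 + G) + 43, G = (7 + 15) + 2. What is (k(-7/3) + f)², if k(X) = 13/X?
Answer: 222784/49 ≈ 4546.6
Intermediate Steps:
G = 24 (G = 22 + 2 = 24)
f = 73 (f = (6 + 24) + 43 = 30 + 43 = 73)
(k(-7/3) + f)² = (13/((-7/3)) + 73)² = (13/((-7*⅓)) + 73)² = (13/(-7/3) + 73)² = (13*(-3/7) + 73)² = (-39/7 + 73)² = (472/7)² = 222784/49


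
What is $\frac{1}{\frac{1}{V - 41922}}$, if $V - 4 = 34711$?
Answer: $-7207$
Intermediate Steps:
$V = 34715$ ($V = 4 + 34711 = 34715$)
$\frac{1}{\frac{1}{V - 41922}} = \frac{1}{\frac{1}{34715 - 41922}} = \frac{1}{\frac{1}{-7207}} = \frac{1}{- \frac{1}{7207}} = -7207$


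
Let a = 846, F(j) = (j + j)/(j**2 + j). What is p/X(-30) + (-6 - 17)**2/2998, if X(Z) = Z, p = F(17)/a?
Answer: 60415591/342401580 ≈ 0.17645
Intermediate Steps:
F(j) = 2*j/(j + j**2) (F(j) = (2*j)/(j + j**2) = 2*j/(j + j**2))
p = 1/7614 (p = (2/(1 + 17))/846 = (2/18)*(1/846) = (2*(1/18))*(1/846) = (1/9)*(1/846) = 1/7614 ≈ 0.00013134)
p/X(-30) + (-6 - 17)**2/2998 = (1/7614)/(-30) + (-6 - 17)**2/2998 = (1/7614)*(-1/30) + (-23)**2*(1/2998) = -1/228420 + 529*(1/2998) = -1/228420 + 529/2998 = 60415591/342401580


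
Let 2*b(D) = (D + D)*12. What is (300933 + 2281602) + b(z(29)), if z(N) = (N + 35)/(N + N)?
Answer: 74893899/29 ≈ 2.5825e+6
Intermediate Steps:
z(N) = (35 + N)/(2*N) (z(N) = (35 + N)/((2*N)) = (35 + N)*(1/(2*N)) = (35 + N)/(2*N))
b(D) = 12*D (b(D) = ((D + D)*12)/2 = ((2*D)*12)/2 = (24*D)/2 = 12*D)
(300933 + 2281602) + b(z(29)) = (300933 + 2281602) + 12*((½)*(35 + 29)/29) = 2582535 + 12*((½)*(1/29)*64) = 2582535 + 12*(32/29) = 2582535 + 384/29 = 74893899/29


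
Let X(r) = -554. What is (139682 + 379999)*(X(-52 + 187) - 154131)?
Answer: -80386855485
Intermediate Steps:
(139682 + 379999)*(X(-52 + 187) - 154131) = (139682 + 379999)*(-554 - 154131) = 519681*(-154685) = -80386855485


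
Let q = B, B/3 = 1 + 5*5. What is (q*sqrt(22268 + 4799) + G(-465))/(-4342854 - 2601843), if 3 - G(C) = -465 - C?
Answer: -1/2314899 - 26*sqrt(27067)/2314899 ≈ -0.0018483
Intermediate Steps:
B = 78 (B = 3*(1 + 5*5) = 3*(1 + 25) = 3*26 = 78)
G(C) = 468 + C (G(C) = 3 - (-465 - C) = 3 + (465 + C) = 468 + C)
q = 78
(q*sqrt(22268 + 4799) + G(-465))/(-4342854 - 2601843) = (78*sqrt(22268 + 4799) + (468 - 465))/(-4342854 - 2601843) = (78*sqrt(27067) + 3)/(-6944697) = (3 + 78*sqrt(27067))*(-1/6944697) = -1/2314899 - 26*sqrt(27067)/2314899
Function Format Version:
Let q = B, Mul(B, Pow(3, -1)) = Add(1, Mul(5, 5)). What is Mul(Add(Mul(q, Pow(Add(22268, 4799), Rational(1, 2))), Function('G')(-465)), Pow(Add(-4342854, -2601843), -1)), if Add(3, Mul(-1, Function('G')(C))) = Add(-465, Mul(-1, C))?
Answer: Add(Rational(-1, 2314899), Mul(Rational(-26, 2314899), Pow(27067, Rational(1, 2)))) ≈ -0.0018483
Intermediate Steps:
B = 78 (B = Mul(3, Add(1, Mul(5, 5))) = Mul(3, Add(1, 25)) = Mul(3, 26) = 78)
Function('G')(C) = Add(468, C) (Function('G')(C) = Add(3, Mul(-1, Add(-465, Mul(-1, C)))) = Add(3, Add(465, C)) = Add(468, C))
q = 78
Mul(Add(Mul(q, Pow(Add(22268, 4799), Rational(1, 2))), Function('G')(-465)), Pow(Add(-4342854, -2601843), -1)) = Mul(Add(Mul(78, Pow(Add(22268, 4799), Rational(1, 2))), Add(468, -465)), Pow(Add(-4342854, -2601843), -1)) = Mul(Add(Mul(78, Pow(27067, Rational(1, 2))), 3), Pow(-6944697, -1)) = Mul(Add(3, Mul(78, Pow(27067, Rational(1, 2)))), Rational(-1, 6944697)) = Add(Rational(-1, 2314899), Mul(Rational(-26, 2314899), Pow(27067, Rational(1, 2))))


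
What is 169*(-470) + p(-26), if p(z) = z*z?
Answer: -78754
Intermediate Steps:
p(z) = z**2
169*(-470) + p(-26) = 169*(-470) + (-26)**2 = -79430 + 676 = -78754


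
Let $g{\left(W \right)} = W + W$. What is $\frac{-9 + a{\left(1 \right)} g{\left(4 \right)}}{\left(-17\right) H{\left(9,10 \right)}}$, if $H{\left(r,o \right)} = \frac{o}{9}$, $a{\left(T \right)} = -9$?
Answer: $\frac{729}{170} \approx 4.2882$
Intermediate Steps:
$g{\left(W \right)} = 2 W$
$H{\left(r,o \right)} = \frac{o}{9}$ ($H{\left(r,o \right)} = o \frac{1}{9} = \frac{o}{9}$)
$\frac{-9 + a{\left(1 \right)} g{\left(4 \right)}}{\left(-17\right) H{\left(9,10 \right)}} = \frac{-9 - 9 \cdot 2 \cdot 4}{\left(-17\right) \frac{1}{9} \cdot 10} = \frac{-9 - 72}{\left(-17\right) \frac{10}{9}} = \frac{-9 - 72}{- \frac{170}{9}} = \left(-81\right) \left(- \frac{9}{170}\right) = \frac{729}{170}$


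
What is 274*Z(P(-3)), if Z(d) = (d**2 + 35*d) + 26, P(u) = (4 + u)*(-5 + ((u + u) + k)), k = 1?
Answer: -61376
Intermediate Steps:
P(u) = (-4 + 2*u)*(4 + u) (P(u) = (4 + u)*(-5 + ((u + u) + 1)) = (4 + u)*(-5 + (2*u + 1)) = (4 + u)*(-5 + (1 + 2*u)) = (4 + u)*(-4 + 2*u) = (-4 + 2*u)*(4 + u))
Z(d) = 26 + d**2 + 35*d
274*Z(P(-3)) = 274*(26 + (-16 + 2*(-3)**2 + 4*(-3))**2 + 35*(-16 + 2*(-3)**2 + 4*(-3))) = 274*(26 + (-16 + 2*9 - 12)**2 + 35*(-16 + 2*9 - 12)) = 274*(26 + (-16 + 18 - 12)**2 + 35*(-16 + 18 - 12)) = 274*(26 + (-10)**2 + 35*(-10)) = 274*(26 + 100 - 350) = 274*(-224) = -61376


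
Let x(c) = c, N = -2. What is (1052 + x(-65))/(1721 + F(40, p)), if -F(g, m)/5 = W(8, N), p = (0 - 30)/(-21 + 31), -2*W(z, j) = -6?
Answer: 987/1706 ≈ 0.57855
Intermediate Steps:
W(z, j) = 3 (W(z, j) = -½*(-6) = 3)
p = -3 (p = -30/10 = -30*⅒ = -3)
F(g, m) = -15 (F(g, m) = -5*3 = -15)
(1052 + x(-65))/(1721 + F(40, p)) = (1052 - 65)/(1721 - 15) = 987/1706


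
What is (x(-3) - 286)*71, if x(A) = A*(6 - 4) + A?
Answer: -20945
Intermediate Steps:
x(A) = 3*A (x(A) = A*2 + A = 2*A + A = 3*A)
(x(-3) - 286)*71 = (3*(-3) - 286)*71 = (-9 - 286)*71 = -295*71 = -20945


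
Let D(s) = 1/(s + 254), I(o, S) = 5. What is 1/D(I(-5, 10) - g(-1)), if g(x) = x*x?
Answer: 258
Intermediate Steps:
g(x) = x²
D(s) = 1/(254 + s)
1/D(I(-5, 10) - g(-1)) = 1/(1/(254 + (5 - 1*(-1)²))) = 1/(1/(254 + (5 - 1*1))) = 1/(1/(254 + (5 - 1))) = 1/(1/(254 + 4)) = 1/(1/258) = 258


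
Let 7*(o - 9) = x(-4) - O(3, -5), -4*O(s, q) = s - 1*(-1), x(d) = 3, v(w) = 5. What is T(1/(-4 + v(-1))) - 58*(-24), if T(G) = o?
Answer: 9811/7 ≈ 1401.6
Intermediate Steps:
O(s, q) = -¼ - s/4 (O(s, q) = -(s - 1*(-1))/4 = -(s + 1)/4 = -(1 + s)/4 = -¼ - s/4)
o = 67/7 (o = 9 + (3 - (-¼ - ¼*3))/7 = 9 + (3 - (-¼ - ¾))/7 = 9 + (3 - 1*(-1))/7 = 9 + (3 + 1)/7 = 9 + (⅐)*4 = 9 + 4/7 = 67/7 ≈ 9.5714)
T(G) = 67/7
T(1/(-4 + v(-1))) - 58*(-24) = 67/7 - 58*(-24) = 67/7 + 1392 = 9811/7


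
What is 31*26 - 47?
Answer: 759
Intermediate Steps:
31*26 - 47 = 806 - 47 = 759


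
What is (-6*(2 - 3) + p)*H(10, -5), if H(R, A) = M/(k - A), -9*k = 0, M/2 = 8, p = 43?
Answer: 784/5 ≈ 156.80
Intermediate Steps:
M = 16 (M = 2*8 = 16)
k = 0 (k = -⅑*0 = 0)
H(R, A) = -16/A (H(R, A) = 16/(0 - A) = 16/((-A)) = 16*(-1/A) = -16/A)
(-6*(2 - 3) + p)*H(10, -5) = (-6*(2 - 3) + 43)*(-16/(-5)) = (-6*(-1) + 43)*(-16*(-⅕)) = (6 + 43)*(16/5) = 49*(16/5) = 784/5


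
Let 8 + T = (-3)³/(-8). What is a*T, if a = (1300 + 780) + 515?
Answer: -96015/8 ≈ -12002.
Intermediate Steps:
a = 2595 (a = 2080 + 515 = 2595)
T = -37/8 (T = -8 + (-3)³/(-8) = -8 - 27*(-⅛) = -8 + 27/8 = -37/8 ≈ -4.6250)
a*T = 2595*(-37/8) = -96015/8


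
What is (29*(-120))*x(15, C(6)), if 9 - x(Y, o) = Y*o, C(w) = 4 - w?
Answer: -135720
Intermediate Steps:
x(Y, o) = 9 - Y*o
(29*(-120))*x(15, C(6)) = (29*(-120))*(9 - 1*15*(4 - 1*6)) = -3480*(9 - 1*15*(4 - 6)) = -3480*(9 - 1*15*(-2)) = -3480*(9 + 30) = -3480*39 = -135720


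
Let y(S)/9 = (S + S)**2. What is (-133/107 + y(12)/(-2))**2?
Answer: 76993485529/11449 ≈ 6.7249e+6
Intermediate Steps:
y(S) = 36*S**2 (y(S) = 9*(S + S)**2 = 9*(2*S)**2 = 9*(4*S**2) = 36*S**2)
(-133/107 + y(12)/(-2))**2 = (-133/107 + (36*12**2)/(-2))**2 = (-133*1/107 + (36*144)*(-1/2))**2 = (-133/107 + 5184*(-1/2))**2 = (-133/107 - 2592)**2 = (-277477/107)**2 = 76993485529/11449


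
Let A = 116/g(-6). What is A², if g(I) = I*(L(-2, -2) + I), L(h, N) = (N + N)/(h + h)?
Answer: 3364/225 ≈ 14.951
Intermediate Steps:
L(h, N) = N/h (L(h, N) = (2*N)/((2*h)) = (2*N)*(1/(2*h)) = N/h)
g(I) = I*(1 + I) (g(I) = I*(-2/(-2) + I) = I*(-2*(-½) + I) = I*(1 + I))
A = 58/15 (A = 116/((-6*(1 - 6))) = 116/((-6*(-5))) = 116/30 = 116*(1/30) = 58/15 ≈ 3.8667)
A² = (58/15)² = 3364/225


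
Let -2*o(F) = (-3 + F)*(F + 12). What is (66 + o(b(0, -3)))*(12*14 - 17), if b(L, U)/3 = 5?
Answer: -14496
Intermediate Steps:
b(L, U) = 15 (b(L, U) = 3*5 = 15)
o(F) = -(-3 + F)*(12 + F)/2 (o(F) = -(-3 + F)*(F + 12)/2 = -(-3 + F)*(12 + F)/2)
(66 + o(b(0, -3)))*(12*14 - 17) = (66 + (18 - 9/2*15 - ½*15²))*(12*14 - 17) = (66 + (18 - 135/2 - ½*225))*(168 - 17) = (66 + (18 - 135/2 - 225/2))*151 = (66 - 162)*151 = -96*151 = -14496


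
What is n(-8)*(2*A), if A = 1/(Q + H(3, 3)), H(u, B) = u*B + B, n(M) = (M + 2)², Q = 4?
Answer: 9/2 ≈ 4.5000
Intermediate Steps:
n(M) = (2 + M)²
H(u, B) = B + B*u (H(u, B) = B*u + B = B + B*u)
A = 1/16 (A = 1/(4 + 3*(1 + 3)) = 1/(4 + 3*4) = 1/(4 + 12) = 1/16 ≈ 0.062500)
n(-8)*(2*A) = (2 - 8)²*(2*(1/16)) = (-6)²*(⅛) = 36*(⅛) = 9/2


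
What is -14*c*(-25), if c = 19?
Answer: 6650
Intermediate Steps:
-14*c*(-25) = -14*19*(-25) = -266*(-25) = 6650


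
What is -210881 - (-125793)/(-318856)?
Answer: -67240797929/318856 ≈ -2.1088e+5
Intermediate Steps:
-210881 - (-125793)/(-318856) = -210881 - (-125793)*(-1)/318856 = -210881 - 1*125793/318856 = -210881 - 125793/318856 = -67240797929/318856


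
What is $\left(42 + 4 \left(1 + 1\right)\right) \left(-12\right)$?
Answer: $-600$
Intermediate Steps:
$\left(42 + 4 \left(1 + 1\right)\right) \left(-12\right) = \left(42 + 4 \cdot 2\right) \left(-12\right) = \left(42 + 8\right) \left(-12\right) = 50 \left(-12\right) = -600$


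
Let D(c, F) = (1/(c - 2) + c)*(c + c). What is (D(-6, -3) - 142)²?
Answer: 18769/4 ≈ 4692.3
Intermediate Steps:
D(c, F) = 2*c*(c + 1/(-2 + c)) (D(c, F) = (1/(-2 + c) + c)*(2*c) = (c + 1/(-2 + c))*(2*c) = 2*c*(c + 1/(-2 + c)))
(D(-6, -3) - 142)² = (2*(-6)*(1 + (-6)² - 2*(-6))/(-2 - 6) - 142)² = (2*(-6)*(1 + 36 + 12)/(-8) - 142)² = (2*(-6)*(-⅛)*49 - 142)² = (147/2 - 142)² = (-137/2)² = 18769/4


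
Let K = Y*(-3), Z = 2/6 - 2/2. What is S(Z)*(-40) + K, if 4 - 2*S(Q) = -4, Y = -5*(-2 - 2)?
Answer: -220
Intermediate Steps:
Y = 20 (Y = -5*(-4) = 20)
Z = -⅔ (Z = 2*(⅙) - 2*½ = ⅓ - 1 = -⅔ ≈ -0.66667)
K = -60 (K = 20*(-3) = -60)
S(Q) = 4 (S(Q) = 2 - ½*(-4) = 2 + 2 = 4)
S(Z)*(-40) + K = 4*(-40) - 60 = -160 - 60 = -220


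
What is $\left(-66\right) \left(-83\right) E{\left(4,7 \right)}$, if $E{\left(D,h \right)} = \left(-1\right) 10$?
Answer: $-54780$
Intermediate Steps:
$E{\left(D,h \right)} = -10$
$\left(-66\right) \left(-83\right) E{\left(4,7 \right)} = \left(-66\right) \left(-83\right) \left(-10\right) = 5478 \left(-10\right) = -54780$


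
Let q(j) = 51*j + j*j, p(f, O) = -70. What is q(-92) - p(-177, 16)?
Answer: 3842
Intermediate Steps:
q(j) = j² + 51*j (q(j) = 51*j + j² = j² + 51*j)
q(-92) - p(-177, 16) = -92*(51 - 92) - 1*(-70) = -92*(-41) + 70 = 3772 + 70 = 3842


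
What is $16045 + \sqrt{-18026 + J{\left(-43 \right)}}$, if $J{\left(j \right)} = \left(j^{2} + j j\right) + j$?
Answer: $16045 + i \sqrt{14371} \approx 16045.0 + 119.88 i$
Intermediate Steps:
$J{\left(j \right)} = j + 2 j^{2}$ ($J{\left(j \right)} = \left(j^{2} + j^{2}\right) + j = 2 j^{2} + j = j + 2 j^{2}$)
$16045 + \sqrt{-18026 + J{\left(-43 \right)}} = 16045 + \sqrt{-18026 - 43 \left(1 + 2 \left(-43\right)\right)} = 16045 + \sqrt{-18026 - 43 \left(1 - 86\right)} = 16045 + \sqrt{-18026 - -3655} = 16045 + \sqrt{-18026 + 3655} = 16045 + \sqrt{-14371} = 16045 + i \sqrt{14371}$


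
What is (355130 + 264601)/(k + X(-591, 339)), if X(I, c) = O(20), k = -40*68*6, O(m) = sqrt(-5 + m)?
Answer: -674267328/17756159 - 206577*sqrt(15)/88780795 ≈ -37.983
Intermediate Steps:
k = -16320 (k = -2720*6 = -16320)
X(I, c) = sqrt(15) (X(I, c) = sqrt(-5 + 20) = sqrt(15))
(355130 + 264601)/(k + X(-591, 339)) = (355130 + 264601)/(-16320 + sqrt(15)) = 619731/(-16320 + sqrt(15))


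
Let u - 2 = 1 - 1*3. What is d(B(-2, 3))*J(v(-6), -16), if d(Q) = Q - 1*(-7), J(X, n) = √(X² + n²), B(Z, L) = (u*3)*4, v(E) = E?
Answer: 14*√73 ≈ 119.62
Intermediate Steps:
u = 0 (u = 2 + (1 - 1*3) = 2 + (1 - 3) = 2 - 2 = 0)
B(Z, L) = 0 (B(Z, L) = (0*3)*4 = 0*4 = 0)
d(Q) = 7 + Q (d(Q) = Q + 7 = 7 + Q)
d(B(-2, 3))*J(v(-6), -16) = (7 + 0)*√((-6)² + (-16)²) = 7*√(36 + 256) = 7*√292 = 7*(2*√73) = 14*√73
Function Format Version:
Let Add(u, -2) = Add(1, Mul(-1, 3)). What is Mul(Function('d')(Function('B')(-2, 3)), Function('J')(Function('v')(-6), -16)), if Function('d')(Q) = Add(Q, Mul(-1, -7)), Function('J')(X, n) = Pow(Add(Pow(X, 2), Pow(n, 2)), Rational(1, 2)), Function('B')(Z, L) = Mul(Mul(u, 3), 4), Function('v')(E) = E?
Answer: Mul(14, Pow(73, Rational(1, 2))) ≈ 119.62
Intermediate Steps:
u = 0 (u = Add(2, Add(1, Mul(-1, 3))) = Add(2, Add(1, -3)) = Add(2, -2) = 0)
Function('B')(Z, L) = 0 (Function('B')(Z, L) = Mul(Mul(0, 3), 4) = Mul(0, 4) = 0)
Function('d')(Q) = Add(7, Q) (Function('d')(Q) = Add(Q, 7) = Add(7, Q))
Mul(Function('d')(Function('B')(-2, 3)), Function('J')(Function('v')(-6), -16)) = Mul(Add(7, 0), Pow(Add(Pow(-6, 2), Pow(-16, 2)), Rational(1, 2))) = Mul(7, Pow(Add(36, 256), Rational(1, 2))) = Mul(7, Pow(292, Rational(1, 2))) = Mul(7, Mul(2, Pow(73, Rational(1, 2)))) = Mul(14, Pow(73, Rational(1, 2)))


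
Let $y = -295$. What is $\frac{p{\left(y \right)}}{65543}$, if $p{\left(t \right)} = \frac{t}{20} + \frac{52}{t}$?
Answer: $- \frac{17613}{77340740} \approx -0.00022773$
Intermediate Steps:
$p{\left(t \right)} = \frac{52}{t} + \frac{t}{20}$ ($p{\left(t \right)} = t \frac{1}{20} + \frac{52}{t} = \frac{t}{20} + \frac{52}{t} = \frac{52}{t} + \frac{t}{20}$)
$\frac{p{\left(y \right)}}{65543} = \frac{\frac{52}{-295} + \frac{1}{20} \left(-295\right)}{65543} = \left(52 \left(- \frac{1}{295}\right) - \frac{59}{4}\right) \frac{1}{65543} = \left(- \frac{52}{295} - \frac{59}{4}\right) \frac{1}{65543} = \left(- \frac{17613}{1180}\right) \frac{1}{65543} = - \frac{17613}{77340740}$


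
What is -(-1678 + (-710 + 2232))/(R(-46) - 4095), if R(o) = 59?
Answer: -39/1009 ≈ -0.038652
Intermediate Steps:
-(-1678 + (-710 + 2232))/(R(-46) - 4095) = -(-1678 + (-710 + 2232))/(59 - 4095) = -(-1678 + 1522)/(-4036) = -(-156)*(-1)/4036 = -1*39/1009 = -39/1009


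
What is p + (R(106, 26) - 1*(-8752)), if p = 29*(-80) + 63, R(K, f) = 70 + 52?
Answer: 6617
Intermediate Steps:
R(K, f) = 122
p = -2257 (p = -2320 + 63 = -2257)
p + (R(106, 26) - 1*(-8752)) = -2257 + (122 - 1*(-8752)) = -2257 + (122 + 8752) = -2257 + 8874 = 6617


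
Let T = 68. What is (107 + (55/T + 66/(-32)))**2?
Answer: 827310169/73984 ≈ 11182.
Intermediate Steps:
(107 + (55/T + 66/(-32)))**2 = (107 + (55/68 + 66/(-32)))**2 = (107 + (55*(1/68) + 66*(-1/32)))**2 = (107 + (55/68 - 33/16))**2 = (107 - 341/272)**2 = (28763/272)**2 = 827310169/73984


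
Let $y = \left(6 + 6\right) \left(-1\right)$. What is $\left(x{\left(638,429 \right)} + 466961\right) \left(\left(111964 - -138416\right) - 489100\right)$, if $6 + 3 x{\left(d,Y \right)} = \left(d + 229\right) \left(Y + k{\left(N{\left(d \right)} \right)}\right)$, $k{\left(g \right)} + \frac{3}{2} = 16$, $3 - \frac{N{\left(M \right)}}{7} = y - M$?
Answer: $-142069552960$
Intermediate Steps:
$y = -12$ ($y = 12 \left(-1\right) = -12$)
$N{\left(M \right)} = 105 + 7 M$ ($N{\left(M \right)} = 21 - 7 \left(-12 - M\right) = 21 + \left(84 + 7 M\right) = 105 + 7 M$)
$k{\left(g \right)} = \frac{29}{2}$ ($k{\left(g \right)} = - \frac{3}{2} + 16 = \frac{29}{2}$)
$x{\left(d,Y \right)} = -2 + \frac{\left(229 + d\right) \left(\frac{29}{2} + Y\right)}{3}$ ($x{\left(d,Y \right)} = -2 + \frac{\left(d + 229\right) \left(Y + \frac{29}{2}\right)}{3} = -2 + \frac{\left(229 + d\right) \left(\frac{29}{2} + Y\right)}{3}$)
$\left(x{\left(638,429 \right)} + 466961\right) \left(\left(111964 - -138416\right) - 489100\right) = \left(\left(\frac{6629}{6} + \frac{29}{6} \cdot 638 + \frac{229}{3} \cdot 429 + \frac{1}{3} \cdot 429 \cdot 638\right) + 466961\right) \left(\left(111964 - -138416\right) - 489100\right) = \left(\left(\frac{6629}{6} + \frac{9251}{3} + 32747 + 91234\right) + 466961\right) \left(\left(111964 + 138416\right) - 489100\right) = \left(\frac{256339}{2} + 466961\right) \left(250380 - 489100\right) = \frac{1190261}{2} \left(-238720\right) = -142069552960$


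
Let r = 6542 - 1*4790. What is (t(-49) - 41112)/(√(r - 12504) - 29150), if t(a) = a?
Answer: 599921575/424866626 + 164644*I*√42/212433313 ≈ 1.412 + 0.0050228*I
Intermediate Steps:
r = 1752 (r = 6542 - 4790 = 1752)
(t(-49) - 41112)/(√(r - 12504) - 29150) = (-49 - 41112)/(√(1752 - 12504) - 29150) = -41161/(√(-10752) - 29150) = -41161/(16*I*√42 - 29150) = -41161/(-29150 + 16*I*√42)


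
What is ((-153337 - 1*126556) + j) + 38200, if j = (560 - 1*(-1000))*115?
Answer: -62293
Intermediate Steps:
j = 179400 (j = (560 + 1000)*115 = 1560*115 = 179400)
((-153337 - 1*126556) + j) + 38200 = ((-153337 - 1*126556) + 179400) + 38200 = ((-153337 - 126556) + 179400) + 38200 = (-279893 + 179400) + 38200 = -100493 + 38200 = -62293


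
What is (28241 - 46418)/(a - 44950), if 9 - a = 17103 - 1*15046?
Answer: 6059/15666 ≈ 0.38676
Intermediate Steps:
a = -2048 (a = 9 - (17103 - 1*15046) = 9 - (17103 - 15046) = 9 - 1*2057 = 9 - 2057 = -2048)
(28241 - 46418)/(a - 44950) = (28241 - 46418)/(-2048 - 44950) = -18177/(-46998) = -18177*(-1/46998) = 6059/15666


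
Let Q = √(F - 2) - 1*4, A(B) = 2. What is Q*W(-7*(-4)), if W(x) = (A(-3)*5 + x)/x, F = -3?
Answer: -38/7 + 19*I*√5/14 ≈ -5.4286 + 3.0347*I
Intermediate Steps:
Q = -4 + I*√5 (Q = √(-3 - 2) - 1*4 = √(-5) - 4 = I*√5 - 4 = -4 + I*√5 ≈ -4.0 + 2.2361*I)
W(x) = (10 + x)/x (W(x) = (2*5 + x)/x = (10 + x)/x)
Q*W(-7*(-4)) = (-4 + I*√5)*((10 - 7*(-4))/((-7*(-4)))) = (-4 + I*√5)*((10 + 28)/28) = (-4 + I*√5)*((1/28)*38) = (-4 + I*√5)*(19/14) = -38/7 + 19*I*√5/14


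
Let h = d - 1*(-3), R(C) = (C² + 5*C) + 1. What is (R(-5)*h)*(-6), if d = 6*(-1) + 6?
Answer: -18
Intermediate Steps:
d = 0 (d = -6 + 6 = 0)
R(C) = 1 + C² + 5*C
h = 3 (h = 0 - 1*(-3) = 0 + 3 = 3)
(R(-5)*h)*(-6) = ((1 + (-5)² + 5*(-5))*3)*(-6) = ((1 + 25 - 25)*3)*(-6) = (1*3)*(-6) = 3*(-6) = -18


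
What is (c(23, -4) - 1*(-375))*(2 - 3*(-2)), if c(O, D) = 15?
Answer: 3120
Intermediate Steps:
(c(23, -4) - 1*(-375))*(2 - 3*(-2)) = (15 - 1*(-375))*(2 - 3*(-2)) = (15 + 375)*(2 + 6) = 390*8 = 3120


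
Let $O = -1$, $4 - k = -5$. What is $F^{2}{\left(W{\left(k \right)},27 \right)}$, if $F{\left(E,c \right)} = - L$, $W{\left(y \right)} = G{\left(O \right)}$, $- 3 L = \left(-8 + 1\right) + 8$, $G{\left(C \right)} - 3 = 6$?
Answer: $\frac{1}{9} \approx 0.11111$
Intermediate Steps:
$k = 9$ ($k = 4 - -5 = 4 + 5 = 9$)
$G{\left(C \right)} = 9$ ($G{\left(C \right)} = 3 + 6 = 9$)
$L = - \frac{1}{3}$ ($L = - \frac{\left(-8 + 1\right) + 8}{3} = - \frac{-7 + 8}{3} = \left(- \frac{1}{3}\right) 1 = - \frac{1}{3} \approx -0.33333$)
$W{\left(y \right)} = 9$
$F{\left(E,c \right)} = \frac{1}{3}$ ($F{\left(E,c \right)} = \left(-1\right) \left(- \frac{1}{3}\right) = \frac{1}{3}$)
$F^{2}{\left(W{\left(k \right)},27 \right)} = \left(\frac{1}{3}\right)^{2} = \frac{1}{9}$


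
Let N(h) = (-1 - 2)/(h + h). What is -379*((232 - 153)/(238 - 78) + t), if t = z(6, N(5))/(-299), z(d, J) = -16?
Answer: -9922599/47840 ≈ -207.41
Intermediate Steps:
N(h) = -3/(2*h) (N(h) = -3*1/(2*h) = -3/(2*h))
t = 16/299 (t = -16/(-299) = -16*(-1/299) = 16/299 ≈ 0.053512)
-379*((232 - 153)/(238 - 78) + t) = -379*((232 - 153)/(238 - 78) + 16/299) = -379*(79/160 + 16/299) = -379*26181/47840 = -9922599/47840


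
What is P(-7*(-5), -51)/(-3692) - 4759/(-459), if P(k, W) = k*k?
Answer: 17007953/1694628 ≈ 10.036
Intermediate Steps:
P(k, W) = k²
P(-7*(-5), -51)/(-3692) - 4759/(-459) = (-7*(-5))²/(-3692) - 4759/(-459) = 35²*(-1/3692) - 4759*(-1/459) = 1225*(-1/3692) + 4759/459 = -1225/3692 + 4759/459 = 17007953/1694628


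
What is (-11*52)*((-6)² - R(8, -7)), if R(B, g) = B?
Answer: -16016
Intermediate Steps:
(-11*52)*((-6)² - R(8, -7)) = (-11*52)*((-6)² - 1*8) = -572*(36 - 8) = -572*28 = -16016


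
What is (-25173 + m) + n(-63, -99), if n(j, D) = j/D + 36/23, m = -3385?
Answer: -7224617/253 ≈ -28556.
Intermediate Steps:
n(j, D) = 36/23 + j/D (n(j, D) = j/D + 36*(1/23) = j/D + 36/23 = 36/23 + j/D)
(-25173 + m) + n(-63, -99) = (-25173 - 3385) + (36/23 - 63/(-99)) = -28558 + (36/23 - 63*(-1/99)) = -28558 + (36/23 + 7/11) = -28558 + 557/253 = -7224617/253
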